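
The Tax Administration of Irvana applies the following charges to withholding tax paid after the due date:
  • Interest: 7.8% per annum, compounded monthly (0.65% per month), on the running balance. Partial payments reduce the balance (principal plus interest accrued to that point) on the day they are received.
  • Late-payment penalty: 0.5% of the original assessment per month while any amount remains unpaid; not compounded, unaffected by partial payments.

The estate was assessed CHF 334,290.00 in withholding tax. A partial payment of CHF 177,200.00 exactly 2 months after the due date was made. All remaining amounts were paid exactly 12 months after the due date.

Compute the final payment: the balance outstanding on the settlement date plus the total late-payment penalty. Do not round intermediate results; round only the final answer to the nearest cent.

Balance at month 2: CHF 334,290.0000 × (1 + 0.0065)^2 = CHF 338,649.8938…
After CHF 177,200.00 payment: CHF 338,649.8938… − CHF 177,200.00 = CHF 161,449.8938…
Balance at month 12: CHF 161,449.8938… × (1 + 0.0065)^10 = CHF 172,256.4750…
Penalty: 12 × 0.5% × CHF 334,290.00 = CHF 20,057.40
Final settlement = outstanding balance + penalty = CHF 172,256.4750… + CHF 20,057.40 = CHF 192,313.88

CHF 192,313.88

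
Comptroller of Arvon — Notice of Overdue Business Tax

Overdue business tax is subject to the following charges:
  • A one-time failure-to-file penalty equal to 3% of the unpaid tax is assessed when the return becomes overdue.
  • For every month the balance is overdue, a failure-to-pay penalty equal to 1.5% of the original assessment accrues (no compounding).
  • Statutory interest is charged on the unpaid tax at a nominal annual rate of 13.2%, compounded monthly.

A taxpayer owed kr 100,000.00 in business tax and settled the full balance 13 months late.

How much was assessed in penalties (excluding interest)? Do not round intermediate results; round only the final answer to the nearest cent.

Failure-to-file penalty: 3% × kr 100,000.00 = kr 3,000.00
Failure-to-pay penalty = 1.5% × kr 100,000.00 × 13 mo = kr 19,500.00
Total penalty = kr 3,000.00 + kr 19,500.00 = kr 22,500.00

kr 22,500.00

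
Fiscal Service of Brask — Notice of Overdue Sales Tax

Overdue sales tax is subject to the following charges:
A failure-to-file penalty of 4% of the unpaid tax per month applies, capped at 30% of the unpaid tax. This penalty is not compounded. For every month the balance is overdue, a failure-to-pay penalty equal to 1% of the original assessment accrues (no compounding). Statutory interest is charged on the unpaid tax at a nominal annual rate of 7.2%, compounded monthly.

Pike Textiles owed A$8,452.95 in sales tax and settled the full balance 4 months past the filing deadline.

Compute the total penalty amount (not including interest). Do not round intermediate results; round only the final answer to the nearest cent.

Failure-to-file: 4 × 4% × A$8,452.95 = A$1,352.47… (under the 30% cap)
Failure-to-pay penalty: 4 × 1% × A$8,452.95 = A$338.12…
Total penalty = A$1,352.47… + A$338.12… = A$1,690.59

A$1,690.59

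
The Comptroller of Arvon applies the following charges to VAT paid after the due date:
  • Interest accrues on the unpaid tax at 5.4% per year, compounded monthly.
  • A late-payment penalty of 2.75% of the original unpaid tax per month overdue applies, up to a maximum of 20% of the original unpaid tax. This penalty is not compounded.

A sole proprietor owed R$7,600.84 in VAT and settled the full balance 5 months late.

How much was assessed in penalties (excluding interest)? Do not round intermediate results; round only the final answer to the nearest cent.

R$1,045.12

Penalty: 5 × 2.75% × R$7,600.84 = R$1,045.12… (below the 20% cap of R$1,520.17…)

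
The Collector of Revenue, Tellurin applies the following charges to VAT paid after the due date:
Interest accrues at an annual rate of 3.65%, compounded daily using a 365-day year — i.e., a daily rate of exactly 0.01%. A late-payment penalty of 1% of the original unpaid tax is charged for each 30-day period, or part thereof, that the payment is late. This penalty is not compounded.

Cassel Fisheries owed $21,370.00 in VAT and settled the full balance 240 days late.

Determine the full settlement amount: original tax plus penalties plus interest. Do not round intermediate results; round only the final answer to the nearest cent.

Penalty periods: ⌈240/30⌉ = 8; penalty = 8 × 1% × $21,370.00 = $1,709.60
Interest: $21,370.00 × ((1 + 0.0001)^240 − 1) = $21,370.00 × 0.02428909… = $519.0578…
Total = $21,370.00 + $1,709.6000 + $519.0578… = $23,598.66

$23,598.66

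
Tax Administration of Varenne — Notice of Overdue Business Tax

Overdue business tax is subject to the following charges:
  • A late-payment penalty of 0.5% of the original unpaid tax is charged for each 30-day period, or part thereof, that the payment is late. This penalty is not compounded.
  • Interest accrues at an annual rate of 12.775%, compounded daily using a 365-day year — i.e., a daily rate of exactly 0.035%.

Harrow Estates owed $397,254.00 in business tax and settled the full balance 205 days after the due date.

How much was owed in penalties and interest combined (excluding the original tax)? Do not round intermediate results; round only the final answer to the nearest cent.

$43,448.95

Penalty periods: ⌈205/30⌉ = 7; penalty = 7 × 0.5% × $397,254.00 = $13,903.89
Interest: $397,254.00 × ((1 + 0.00035)^205 − 1) = $397,254.00 × 0.07437323… = $29,545.0618…
Penalties + interest = $13,903.8900 + $29,545.0618… = $43,448.95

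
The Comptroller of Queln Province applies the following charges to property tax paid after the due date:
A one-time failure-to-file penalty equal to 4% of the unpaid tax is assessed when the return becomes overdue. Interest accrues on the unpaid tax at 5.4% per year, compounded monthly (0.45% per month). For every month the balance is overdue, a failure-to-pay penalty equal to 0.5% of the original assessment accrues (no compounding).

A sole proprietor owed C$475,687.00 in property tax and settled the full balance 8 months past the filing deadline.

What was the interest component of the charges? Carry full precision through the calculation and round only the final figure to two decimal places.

C$17,396.89

Interest: C$475,687.00 × ((1 + 0.0045)^8 − 1) = C$475,687.00 × 0.0365721… = C$17,396.8877…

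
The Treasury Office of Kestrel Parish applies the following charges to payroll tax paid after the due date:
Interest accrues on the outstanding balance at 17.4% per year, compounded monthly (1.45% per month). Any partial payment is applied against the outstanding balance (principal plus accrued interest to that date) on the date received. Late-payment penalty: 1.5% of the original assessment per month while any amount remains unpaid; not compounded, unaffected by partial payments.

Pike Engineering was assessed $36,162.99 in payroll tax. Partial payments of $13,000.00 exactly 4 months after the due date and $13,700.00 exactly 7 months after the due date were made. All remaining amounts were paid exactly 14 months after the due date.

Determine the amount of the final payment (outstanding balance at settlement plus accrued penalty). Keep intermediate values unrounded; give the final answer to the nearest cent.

Balance at month 4: $36,162.9900 × (1 + 0.0145)^4 = $38,306.5056…
After $13,000.00 payment: $38,306.5056… − $13,000.00 = $25,306.5056…
Balance at month 7: $25,306.5056… × (1 + 0.0145)^3 = $26,423.3778…
After $13,700.00 payment: $26,423.3778… − $13,700.00 = $12,723.3778…
Balance at month 14: $12,723.3778… × (1 + 0.0145)^7 = $14,072.3551…
Penalty: 14 × 1.5% × $36,162.99 = $7,594.23…
Final settlement = outstanding balance + penalty = $14,072.3551… + $7,594.23… = $21,666.58

$21,666.58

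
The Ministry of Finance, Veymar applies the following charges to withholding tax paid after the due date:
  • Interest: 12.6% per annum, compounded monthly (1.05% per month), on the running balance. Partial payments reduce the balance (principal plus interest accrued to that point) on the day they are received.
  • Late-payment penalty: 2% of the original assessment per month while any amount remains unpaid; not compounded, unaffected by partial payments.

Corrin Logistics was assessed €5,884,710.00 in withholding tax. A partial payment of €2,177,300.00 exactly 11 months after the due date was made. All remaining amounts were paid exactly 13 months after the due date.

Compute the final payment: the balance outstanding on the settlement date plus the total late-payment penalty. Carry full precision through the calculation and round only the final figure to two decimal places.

Balance at month 11: €5,884,710.0000 × (1 + 0.0105)^11 = €6,601,225.3979…
After €2,177,300.00 payment: €6,601,225.3979… − €2,177,300.00 = €4,423,925.3979…
Balance at month 13: €4,423,925.3979… × (1 + 0.0105)^2 = €4,517,315.5691…
Penalty: 13 × 2% × €5,884,710.00 = €1,530,024.60
Final settlement = outstanding balance + penalty = €4,517,315.5691… + €1,530,024.60 = €6,047,340.17

€6,047,340.17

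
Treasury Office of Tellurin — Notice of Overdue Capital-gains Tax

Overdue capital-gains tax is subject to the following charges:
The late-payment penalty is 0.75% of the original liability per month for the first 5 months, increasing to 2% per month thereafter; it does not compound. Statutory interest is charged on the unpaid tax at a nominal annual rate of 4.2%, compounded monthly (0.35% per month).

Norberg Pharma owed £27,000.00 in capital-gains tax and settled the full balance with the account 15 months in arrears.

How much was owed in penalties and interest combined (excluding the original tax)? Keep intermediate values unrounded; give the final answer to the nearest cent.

Penalty, months 1–5: 5 × 0.75% × £27,000.00 = £1,012.50
Penalty, months 6–15: 10 × 2% × £27,000.00 = £5,400.00
Interest: £27,000.00 × ((1 + 0.0035)^15 − 1) = £27,000.00 × 0.0538060… = £1,452.7610…
Penalties + interest = £6,412.5000 + £1,452.7610… = £7,865.26

£7,865.26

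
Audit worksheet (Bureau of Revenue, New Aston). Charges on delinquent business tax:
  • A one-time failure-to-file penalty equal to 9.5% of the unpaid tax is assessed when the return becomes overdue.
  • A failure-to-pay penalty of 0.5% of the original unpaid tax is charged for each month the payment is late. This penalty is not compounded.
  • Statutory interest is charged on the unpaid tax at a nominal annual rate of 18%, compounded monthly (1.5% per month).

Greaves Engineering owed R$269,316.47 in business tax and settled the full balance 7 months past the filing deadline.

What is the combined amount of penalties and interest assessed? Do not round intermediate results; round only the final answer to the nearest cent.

R$64,594.19

Failure-to-file penalty: 9.5% × R$269,316.47 = R$25,585.06…
Failure-to-pay penalty: 7 × 0.5% × R$269,316.47 = R$9,426.08…
Interest: R$269,316.47 × ((1 + 0.015)^7 − 1) = R$269,316.47 × 0.1098449… = R$29,583.0442…
Penalties + interest = R$35,011.1411 + R$29,583.0442… = R$64,594.19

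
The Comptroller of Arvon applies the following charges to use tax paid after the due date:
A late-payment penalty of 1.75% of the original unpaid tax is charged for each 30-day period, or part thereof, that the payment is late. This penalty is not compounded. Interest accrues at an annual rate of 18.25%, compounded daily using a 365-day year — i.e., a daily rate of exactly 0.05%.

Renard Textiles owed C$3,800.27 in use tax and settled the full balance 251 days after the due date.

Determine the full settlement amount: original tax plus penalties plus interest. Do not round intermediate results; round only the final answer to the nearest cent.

C$4,906.83

Penalty periods: ⌈251/30⌉ = 9; penalty = 9 × 1.75% × C$3,800.27 = C$598.54…
Interest: C$3,800.27 × ((1 + 0.0005)^251 − 1) = C$3,800.27 × 0.13367961… = C$508.0186…
Total = C$3,800.27 + C$598.5425… + C$508.0186… = C$4,906.83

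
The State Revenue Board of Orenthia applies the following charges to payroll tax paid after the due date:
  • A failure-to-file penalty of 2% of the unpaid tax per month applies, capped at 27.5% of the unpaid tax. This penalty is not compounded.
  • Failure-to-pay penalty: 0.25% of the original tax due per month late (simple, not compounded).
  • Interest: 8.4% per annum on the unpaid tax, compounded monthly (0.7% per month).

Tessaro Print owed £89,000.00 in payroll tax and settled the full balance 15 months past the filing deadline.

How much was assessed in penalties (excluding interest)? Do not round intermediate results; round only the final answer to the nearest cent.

£27,812.50

Failure-to-file: 15 × 2% × £89,000.00 = £26,700.00, capped at 27.5% × £89,000.00 = £24,475.00
Failure-to-pay penalty: 15 × 0.25% × £89,000.00 = £3,337.50
Total penalty = £24,475.00 + £3,337.50 = £27,812.50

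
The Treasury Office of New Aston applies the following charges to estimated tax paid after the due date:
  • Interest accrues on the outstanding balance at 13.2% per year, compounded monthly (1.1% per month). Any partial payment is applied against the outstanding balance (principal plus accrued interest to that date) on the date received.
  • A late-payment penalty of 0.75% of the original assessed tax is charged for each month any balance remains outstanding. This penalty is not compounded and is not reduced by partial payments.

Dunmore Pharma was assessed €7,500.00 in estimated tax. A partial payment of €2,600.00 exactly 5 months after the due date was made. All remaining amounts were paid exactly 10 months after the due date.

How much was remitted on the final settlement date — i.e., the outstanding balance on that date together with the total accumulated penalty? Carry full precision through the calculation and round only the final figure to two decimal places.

Balance at month 5: €7,500.0000 × (1 + 0.011)^5 = €7,921.6754…
After €2,600.00 payment: €7,921.6754… − €2,600.00 = €5,321.6754…
Balance at month 10: €5,321.6754… × (1 + 0.011)^5 = €5,620.8780…
Penalty: 10 × 0.75% × €7,500.00 = €562.50
Final settlement = outstanding balance + penalty = €5,620.8780… + €562.50 = €6,183.38

€6,183.38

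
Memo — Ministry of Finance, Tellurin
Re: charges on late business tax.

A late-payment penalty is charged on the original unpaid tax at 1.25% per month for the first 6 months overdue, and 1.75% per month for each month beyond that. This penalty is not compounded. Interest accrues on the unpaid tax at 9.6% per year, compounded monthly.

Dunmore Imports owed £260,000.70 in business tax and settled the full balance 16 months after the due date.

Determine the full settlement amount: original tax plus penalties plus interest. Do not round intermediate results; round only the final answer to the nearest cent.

£360,354.29

Penalty, months 1–6: 6 × 1.25% × £260,000.70 = £19,500.05…
Penalty, months 7–16: 10 × 1.75% × £260,000.70 = £45,500.12…
Interest (9.6%/yr ÷ 12 = 0.8%/month): £260,000.70 × ((1 + 0.008)^16 − 1) = £35,353.4184…
Total = £260,000.70 + £65,000.1750 + £35,353.4184… = £360,354.29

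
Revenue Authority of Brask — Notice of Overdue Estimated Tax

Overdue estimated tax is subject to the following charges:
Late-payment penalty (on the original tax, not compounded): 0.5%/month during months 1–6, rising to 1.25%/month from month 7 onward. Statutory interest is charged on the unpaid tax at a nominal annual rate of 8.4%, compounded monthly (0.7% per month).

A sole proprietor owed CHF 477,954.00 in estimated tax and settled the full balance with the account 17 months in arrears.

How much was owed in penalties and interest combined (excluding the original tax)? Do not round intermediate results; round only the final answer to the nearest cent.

Penalty, months 1–6: 6 × 0.5% × CHF 477,954.00 = CHF 14,338.62
Penalty, months 7–17: 11 × 1.25% × CHF 477,954.00 = CHF 65,718.68…
Interest: CHF 477,954.00 × ((1 + 0.007)^17 − 1) = CHF 477,954.00 × 0.1259031… = CHF 60,175.8711…
Penalties + interest = CHF 80,057.2950 + CHF 60,175.8711… = CHF 140,233.17

CHF 140,233.17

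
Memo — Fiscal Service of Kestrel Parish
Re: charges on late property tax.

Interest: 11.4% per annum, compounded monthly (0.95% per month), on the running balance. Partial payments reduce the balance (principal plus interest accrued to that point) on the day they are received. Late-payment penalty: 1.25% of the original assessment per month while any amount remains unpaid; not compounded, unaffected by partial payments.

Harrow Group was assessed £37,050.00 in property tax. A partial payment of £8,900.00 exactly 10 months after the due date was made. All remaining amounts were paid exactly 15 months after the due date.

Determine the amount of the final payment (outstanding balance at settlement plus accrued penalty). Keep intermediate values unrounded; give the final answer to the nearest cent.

£40,311.61

Balance at month 10: £37,050.0000 × (1 + 0.0095)^10 = £40,724.0953…
After £8,900.00 payment: £40,724.0953… − £8,900.00 = £31,824.0953…
Balance at month 15: £31,824.0953… × (1 + 0.0095)^5 = £33,364.7352…
Penalty: 15 × 1.25% × £37,050.00 = £6,946.88…
Final settlement = outstanding balance + penalty = £33,364.7352… + £6,946.88… = £40,311.61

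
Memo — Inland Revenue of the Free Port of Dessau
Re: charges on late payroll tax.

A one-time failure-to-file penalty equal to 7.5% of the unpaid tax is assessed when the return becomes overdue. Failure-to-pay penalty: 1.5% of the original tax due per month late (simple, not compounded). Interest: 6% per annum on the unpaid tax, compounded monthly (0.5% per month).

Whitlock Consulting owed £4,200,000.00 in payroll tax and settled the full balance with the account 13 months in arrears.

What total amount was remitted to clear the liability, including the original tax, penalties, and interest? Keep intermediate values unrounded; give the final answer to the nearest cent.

Failure-to-file penalty: 7.5% × £4,200,000.00 = £315,000.00
Failure-to-pay penalty: 13 × 1.5% × £4,200,000.00 = £819,000.00
Interest: £4,200,000.00 × ((1 + 0.005)^13 − 1) = £4,200,000.00 × 0.0669862… = £281,342.0439…
Total = £4,200,000.00 + £1,134,000.0000 + £281,342.0439… = £5,615,342.04

£5,615,342.04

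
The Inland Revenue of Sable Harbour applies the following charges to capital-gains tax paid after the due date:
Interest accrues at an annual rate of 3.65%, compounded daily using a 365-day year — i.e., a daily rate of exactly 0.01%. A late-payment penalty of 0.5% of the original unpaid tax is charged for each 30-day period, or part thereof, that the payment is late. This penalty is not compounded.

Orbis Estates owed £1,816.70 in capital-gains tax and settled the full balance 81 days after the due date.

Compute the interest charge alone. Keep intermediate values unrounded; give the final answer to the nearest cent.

Interest: £1,816.70 × ((1 + 0.0001)^81 − 1) = £1,816.70 × 0.00813249… = £14.7743…

£14.77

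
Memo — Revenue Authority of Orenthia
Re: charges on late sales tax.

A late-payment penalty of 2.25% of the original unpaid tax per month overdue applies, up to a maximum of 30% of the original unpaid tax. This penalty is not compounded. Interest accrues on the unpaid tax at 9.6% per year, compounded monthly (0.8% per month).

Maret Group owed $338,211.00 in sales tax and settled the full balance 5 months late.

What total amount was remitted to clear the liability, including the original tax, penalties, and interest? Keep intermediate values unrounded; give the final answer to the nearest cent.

Penalty: 5 × 2.25% × $338,211.00 = $38,048.74… (below the 30% cap of $101,463.30)
Interest: $338,211.00 × ((1 + 0.008)^5 − 1) = $338,211.00 × 0.0406451… = $13,746.6336…
Total = $338,211.00 + $38,048.7375 + $13,746.6336… = $390,006.37

$390,006.37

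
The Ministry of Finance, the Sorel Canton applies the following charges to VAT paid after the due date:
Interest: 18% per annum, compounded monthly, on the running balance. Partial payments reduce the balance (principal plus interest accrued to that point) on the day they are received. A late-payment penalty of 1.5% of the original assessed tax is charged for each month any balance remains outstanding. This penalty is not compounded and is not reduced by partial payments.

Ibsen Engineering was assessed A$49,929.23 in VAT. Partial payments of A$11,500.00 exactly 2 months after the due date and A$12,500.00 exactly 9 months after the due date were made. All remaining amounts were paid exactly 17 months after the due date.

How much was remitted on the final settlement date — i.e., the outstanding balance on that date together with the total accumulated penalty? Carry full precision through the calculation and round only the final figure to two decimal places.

A$48,582.99

Monthly rate = 18% ÷ 12 = 1.5%
Balance at month 2: A$49,929.2300 × (1 + 0.015)^2 = A$51,438.3410…
After A$11,500.00 payment: A$51,438.3410… − A$11,500.00 = A$39,938.3410…
Balance at month 9: A$39,938.3410… × (1 + 0.015)^7 = A$44,325.3646…
After A$12,500.00 payment: A$44,325.3646… − A$12,500.00 = A$31,825.3646…
Balance at month 17: A$31,825.3646… × (1 + 0.015)^8 = A$35,851.0372…
Penalty: 17 × 1.5% × A$49,929.23 = A$12,731.95…
Final settlement = outstanding balance + penalty = A$35,851.0372… + A$12,731.95… = A$48,582.99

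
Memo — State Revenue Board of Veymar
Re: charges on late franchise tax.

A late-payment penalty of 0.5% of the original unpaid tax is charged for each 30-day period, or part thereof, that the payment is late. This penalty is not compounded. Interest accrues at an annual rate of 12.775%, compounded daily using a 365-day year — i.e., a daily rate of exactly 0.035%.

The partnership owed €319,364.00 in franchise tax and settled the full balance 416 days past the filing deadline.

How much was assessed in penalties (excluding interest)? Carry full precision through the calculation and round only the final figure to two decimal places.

Penalty periods: ⌈416/30⌉ = 14; penalty = 14 × 0.5% × €319,364.00 = €22,355.48

€22,355.48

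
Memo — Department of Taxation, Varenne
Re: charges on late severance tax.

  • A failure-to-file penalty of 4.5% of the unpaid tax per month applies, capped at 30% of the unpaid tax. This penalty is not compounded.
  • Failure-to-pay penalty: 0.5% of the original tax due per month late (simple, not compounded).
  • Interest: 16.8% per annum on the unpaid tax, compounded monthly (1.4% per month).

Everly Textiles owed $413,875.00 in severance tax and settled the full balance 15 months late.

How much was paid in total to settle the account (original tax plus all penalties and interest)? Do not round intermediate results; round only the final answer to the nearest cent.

$665,048.54

Failure-to-file: 15 × 4.5% × $413,875.00 = $279,365.63…, capped at 30% × $413,875.00 = $124,162.50
Failure-to-pay penalty = 0.5% × $413,875.00 × 15 mo = $31,040.63…
Interest: $413,875.00 × ((1 + 0.014)^15 − 1) = $413,875.00 × 0.2318826… = $95,970.4158…
Total = $413,875.00 + $155,203.1250 + $95,970.4158… = $665,048.54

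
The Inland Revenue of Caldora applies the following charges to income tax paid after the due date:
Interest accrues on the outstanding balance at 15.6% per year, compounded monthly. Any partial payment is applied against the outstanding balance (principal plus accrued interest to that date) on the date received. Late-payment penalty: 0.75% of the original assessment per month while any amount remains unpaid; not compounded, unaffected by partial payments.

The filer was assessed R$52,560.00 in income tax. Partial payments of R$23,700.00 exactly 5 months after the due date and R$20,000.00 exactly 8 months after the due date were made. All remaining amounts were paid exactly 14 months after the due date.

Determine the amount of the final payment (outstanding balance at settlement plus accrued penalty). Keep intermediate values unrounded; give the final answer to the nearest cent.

Monthly rate = 15.6% ÷ 12 = 1.3%
Balance at month 5: R$52,560.0000 × (1 + 0.013)^5 = R$56,066.3887…
After R$23,700.00 payment: R$56,066.3887… − R$23,700.00 = R$32,366.3887…
Balance at month 8: R$32,366.3887… × (1 + 0.013)^3 = R$33,645.1587…
After R$20,000.00 payment: R$33,645.1587… − R$20,000.00 = R$13,645.1587…
Balance at month 14: R$13,645.1587… × (1 + 0.013)^6 = R$14,744.6770…
Penalty: 14 × 0.75% × R$52,560.00 = R$5,518.80
Final settlement = outstanding balance + penalty = R$14,744.6770… + R$5,518.80 = R$20,263.48

R$20,263.48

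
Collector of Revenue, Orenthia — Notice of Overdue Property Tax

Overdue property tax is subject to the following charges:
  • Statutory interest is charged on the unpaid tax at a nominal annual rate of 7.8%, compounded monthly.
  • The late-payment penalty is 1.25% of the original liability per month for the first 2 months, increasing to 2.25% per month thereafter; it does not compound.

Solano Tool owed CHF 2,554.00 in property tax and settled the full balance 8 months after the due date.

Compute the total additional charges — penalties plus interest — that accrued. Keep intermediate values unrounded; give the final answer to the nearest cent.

Penalty, months 1–2: 2 × 1.25% × CHF 2,554.00 = CHF 63.85
Penalty, months 3–8: 6 × 2.25% × CHF 2,554.00 = CHF 344.79
Interest (7.8%/yr ÷ 12 = 0.65%/month): CHF 2,554.00 × ((1 + 0.0065)^8 − 1) = CHF 135.8690…
Penalties + interest = CHF 408.6400 + CHF 135.8690… = CHF 544.51

CHF 544.51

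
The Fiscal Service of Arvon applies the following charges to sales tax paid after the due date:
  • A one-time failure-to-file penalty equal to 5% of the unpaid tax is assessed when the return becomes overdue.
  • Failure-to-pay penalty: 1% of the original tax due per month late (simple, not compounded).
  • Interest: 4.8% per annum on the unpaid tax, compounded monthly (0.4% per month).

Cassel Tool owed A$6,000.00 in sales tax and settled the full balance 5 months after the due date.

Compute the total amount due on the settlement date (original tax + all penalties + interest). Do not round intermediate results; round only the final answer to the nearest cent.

A$6,720.96

Failure-to-file penalty: 5% × A$6,000.00 = A$300.00
Failure-to-pay penalty = 1% × A$6,000.00 × 5 mo = A$300.00
Interest: A$6,000.00 × ((1 + 0.004)^5 − 1) = A$6,000.00 × 0.0201606… = A$120.9638…
Total = A$6,000.00 + A$600.0000 + A$120.9638… = A$6,720.96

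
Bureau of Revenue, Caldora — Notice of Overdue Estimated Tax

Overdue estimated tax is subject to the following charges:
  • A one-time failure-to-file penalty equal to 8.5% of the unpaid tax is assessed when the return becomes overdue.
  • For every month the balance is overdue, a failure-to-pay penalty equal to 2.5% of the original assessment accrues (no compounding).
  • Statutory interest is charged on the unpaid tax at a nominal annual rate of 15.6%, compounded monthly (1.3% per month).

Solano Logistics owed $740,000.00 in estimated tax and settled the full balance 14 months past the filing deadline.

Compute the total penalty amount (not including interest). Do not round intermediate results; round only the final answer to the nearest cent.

Failure-to-file penalty: 8.5% × $740,000.00 = $62,900.00
Failure-to-pay penalty: 14 × 2.5% × $740,000.00 = $259,000.00
Total penalty = $62,900.00 + $259,000.00 = $321,900.00

$321,900.00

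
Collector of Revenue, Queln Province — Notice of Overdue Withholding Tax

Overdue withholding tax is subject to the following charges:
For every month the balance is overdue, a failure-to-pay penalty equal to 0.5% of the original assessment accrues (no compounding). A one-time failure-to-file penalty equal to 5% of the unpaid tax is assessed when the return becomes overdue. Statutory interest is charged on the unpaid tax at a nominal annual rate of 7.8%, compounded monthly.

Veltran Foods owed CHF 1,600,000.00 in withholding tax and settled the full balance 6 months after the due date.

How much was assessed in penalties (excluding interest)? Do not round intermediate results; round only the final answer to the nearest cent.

CHF 128,000.00

Failure-to-file penalty: 5% × CHF 1,600,000.00 = CHF 80,000.00
Failure-to-pay penalty = 0.5% × CHF 1,600,000.00 × 6 mo = CHF 48,000.00
Total penalty = CHF 80,000.00 + CHF 48,000.00 = CHF 128,000.00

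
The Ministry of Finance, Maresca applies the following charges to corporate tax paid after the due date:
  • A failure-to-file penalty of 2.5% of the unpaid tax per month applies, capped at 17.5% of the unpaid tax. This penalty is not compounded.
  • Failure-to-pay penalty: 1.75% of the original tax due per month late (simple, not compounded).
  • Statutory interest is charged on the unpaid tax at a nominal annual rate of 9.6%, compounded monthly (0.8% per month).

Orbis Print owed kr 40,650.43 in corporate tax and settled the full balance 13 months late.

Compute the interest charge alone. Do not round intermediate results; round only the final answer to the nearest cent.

kr 4,436.64

Interest: kr 40,650.43 × ((1 + 0.008)^13 − 1) = kr 40,650.43 × 0.1091414… = kr 4,436.6450…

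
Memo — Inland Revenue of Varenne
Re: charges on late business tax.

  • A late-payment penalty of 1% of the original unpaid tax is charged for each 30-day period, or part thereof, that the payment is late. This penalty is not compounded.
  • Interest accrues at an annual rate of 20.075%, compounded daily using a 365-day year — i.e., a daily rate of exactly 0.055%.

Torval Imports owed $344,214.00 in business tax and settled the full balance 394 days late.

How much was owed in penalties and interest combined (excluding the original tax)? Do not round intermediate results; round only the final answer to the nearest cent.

$131,454.46

Penalty periods: ⌈394/30⌉ = 14; penalty = 14 × 1% × $344,214.00 = $48,189.96
Interest: $344,214.00 × ((1 + 0.00055)^394 − 1) = $344,214.00 × 0.24189747… = $83,264.4964…
Penalties + interest = $48,189.9600 + $83,264.4964… = $131,454.46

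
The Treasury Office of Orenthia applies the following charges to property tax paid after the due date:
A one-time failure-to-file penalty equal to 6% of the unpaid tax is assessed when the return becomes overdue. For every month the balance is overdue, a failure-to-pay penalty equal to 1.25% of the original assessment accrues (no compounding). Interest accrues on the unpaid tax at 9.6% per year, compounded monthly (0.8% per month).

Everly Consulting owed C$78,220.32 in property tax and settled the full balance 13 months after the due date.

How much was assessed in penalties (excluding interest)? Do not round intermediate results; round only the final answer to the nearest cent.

Failure-to-file penalty: 6% × C$78,220.32 = C$4,693.22…
Failure-to-pay penalty = 1.25% × C$78,220.32 × 13 mo = C$12,710.80…
Total penalty = C$4,693.22… + C$12,710.80… = C$17,404.02

C$17,404.02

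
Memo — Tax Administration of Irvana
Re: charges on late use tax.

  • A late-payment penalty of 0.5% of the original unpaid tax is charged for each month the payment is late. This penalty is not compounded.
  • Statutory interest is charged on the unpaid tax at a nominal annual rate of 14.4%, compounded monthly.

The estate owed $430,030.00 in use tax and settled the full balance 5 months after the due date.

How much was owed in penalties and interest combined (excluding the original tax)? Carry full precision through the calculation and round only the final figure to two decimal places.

Late-payment penalty = 0.5% × $430,030.00 × 5 mo = $10,750.75
Interest (14.4%/yr ÷ 12 = 1.2%/month): $430,030.00 × ((1 + 0.012)^5 − 1) = $26,428.5188…
Penalties + interest = $10,750.7500 + $26,428.5188… = $37,179.27

$37,179.27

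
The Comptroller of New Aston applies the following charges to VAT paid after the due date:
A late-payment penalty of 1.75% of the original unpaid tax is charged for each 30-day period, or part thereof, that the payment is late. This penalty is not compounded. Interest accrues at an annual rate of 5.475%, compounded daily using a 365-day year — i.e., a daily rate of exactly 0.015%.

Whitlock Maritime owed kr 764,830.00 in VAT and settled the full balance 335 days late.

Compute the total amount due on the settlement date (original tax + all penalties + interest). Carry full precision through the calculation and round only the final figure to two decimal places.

Penalty periods: ⌈335/30⌉ = 12; penalty = 12 × 1.75% × kr 764,830.00 = kr 160,614.30
Interest: kr 764,830.00 × ((1 + 0.00015)^335 − 1) = kr 764,830.00 × 0.05152998… = kr 39,411.6780…
Total = kr 764,830.00 + kr 160,614.3000 + kr 39,411.6780… = kr 964,855.98

kr 964,855.98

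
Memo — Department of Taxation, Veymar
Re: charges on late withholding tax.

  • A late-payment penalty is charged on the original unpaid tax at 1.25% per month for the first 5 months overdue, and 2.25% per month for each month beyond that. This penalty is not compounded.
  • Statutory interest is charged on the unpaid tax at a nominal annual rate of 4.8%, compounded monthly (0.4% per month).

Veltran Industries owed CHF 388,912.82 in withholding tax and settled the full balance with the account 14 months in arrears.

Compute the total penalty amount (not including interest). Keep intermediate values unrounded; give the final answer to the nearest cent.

CHF 103,061.90

Penalty, months 1–5: 5 × 1.25% × CHF 388,912.82 = CHF 24,307.05…
Penalty, months 6–14: 9 × 2.25% × CHF 388,912.82 = CHF 78,754.85…
Total penalty = CHF 24,307.05… + CHF 78,754.85… = CHF 103,061.90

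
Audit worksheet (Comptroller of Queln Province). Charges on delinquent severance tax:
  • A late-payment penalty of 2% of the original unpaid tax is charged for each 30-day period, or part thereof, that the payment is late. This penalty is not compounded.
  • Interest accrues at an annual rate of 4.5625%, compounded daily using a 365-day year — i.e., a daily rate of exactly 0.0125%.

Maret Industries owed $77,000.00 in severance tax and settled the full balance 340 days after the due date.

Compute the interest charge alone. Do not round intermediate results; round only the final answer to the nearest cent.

$3,342.82

Interest: $77,000.00 × ((1 + 0.000125)^340 − 1) = $77,000.00 × 0.04341329… = $3,342.8229…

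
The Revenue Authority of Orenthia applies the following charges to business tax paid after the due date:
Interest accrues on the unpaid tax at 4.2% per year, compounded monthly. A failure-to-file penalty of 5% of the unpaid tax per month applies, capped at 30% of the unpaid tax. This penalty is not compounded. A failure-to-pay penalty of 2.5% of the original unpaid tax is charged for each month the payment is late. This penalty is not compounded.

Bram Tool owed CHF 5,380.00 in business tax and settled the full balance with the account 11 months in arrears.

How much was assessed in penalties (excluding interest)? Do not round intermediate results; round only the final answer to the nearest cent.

Failure-to-file: 11 × 5% × CHF 5,380.00 = CHF 2,959.00, capped at 30% × CHF 5,380.00 = CHF 1,614.00
Failure-to-pay penalty = 2.5% × CHF 5,380.00 × 11 mo = CHF 1,479.50
Total penalty = CHF 1,614.00 + CHF 1,479.50 = CHF 3,093.50

CHF 3,093.50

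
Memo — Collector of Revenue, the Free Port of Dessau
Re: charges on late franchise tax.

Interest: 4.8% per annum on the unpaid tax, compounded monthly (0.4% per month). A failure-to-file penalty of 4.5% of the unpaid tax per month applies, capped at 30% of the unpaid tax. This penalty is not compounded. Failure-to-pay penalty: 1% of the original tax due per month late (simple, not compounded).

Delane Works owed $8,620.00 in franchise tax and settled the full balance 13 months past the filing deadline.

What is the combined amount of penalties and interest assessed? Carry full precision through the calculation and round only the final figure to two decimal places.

$4,165.76

Failure-to-file: 13 × 4.5% × $8,620.00 = $5,042.70, capped at 30% × $8,620.00 = $2,586.00
Failure-to-pay penalty: 13 × 1% × $8,620.00 = $1,120.60
Interest: $8,620.00 × ((1 + 0.004)^13 − 1) = $8,620.00 × 0.0532665… = $459.1571…
Penalties + interest = $3,706.6000 + $459.1571… = $4,165.76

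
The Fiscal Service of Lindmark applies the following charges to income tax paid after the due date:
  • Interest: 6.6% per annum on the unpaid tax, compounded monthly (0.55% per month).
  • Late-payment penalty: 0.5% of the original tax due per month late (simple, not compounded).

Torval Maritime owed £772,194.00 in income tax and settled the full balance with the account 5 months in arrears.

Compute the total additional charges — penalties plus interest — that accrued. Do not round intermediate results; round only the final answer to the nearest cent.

Late-payment penalty = 0.5% × £772,194.00 × 5 mo = £19,304.85
Interest: £772,194.00 × ((1 + 0.0055)^5 − 1) = £772,194.00 × 0.0278042… = £21,470.2120…
Penalties + interest = £19,304.8500 + £21,470.2120… = £40,775.06

£40,775.06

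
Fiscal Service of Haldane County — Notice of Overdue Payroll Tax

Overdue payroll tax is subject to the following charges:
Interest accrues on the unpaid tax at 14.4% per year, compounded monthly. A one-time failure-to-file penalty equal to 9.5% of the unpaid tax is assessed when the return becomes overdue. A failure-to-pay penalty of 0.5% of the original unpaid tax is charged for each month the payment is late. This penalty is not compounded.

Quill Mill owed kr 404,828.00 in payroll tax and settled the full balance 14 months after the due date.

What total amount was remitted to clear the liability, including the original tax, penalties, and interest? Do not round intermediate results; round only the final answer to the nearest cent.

Failure-to-file penalty: 9.5% × kr 404,828.00 = kr 38,458.66
Failure-to-pay penalty: 14 × 0.5% × kr 404,828.00 = kr 28,337.96
Interest (14.4%/yr ÷ 12 = 1.2%/month): kr 404,828.00 × ((1 + 0.012)^14 − 1) = kr 73,579.2119…
Total = kr 404,828.00 + kr 66,796.6200 + kr 73,579.2119… = kr 545,203.83

kr 545,203.83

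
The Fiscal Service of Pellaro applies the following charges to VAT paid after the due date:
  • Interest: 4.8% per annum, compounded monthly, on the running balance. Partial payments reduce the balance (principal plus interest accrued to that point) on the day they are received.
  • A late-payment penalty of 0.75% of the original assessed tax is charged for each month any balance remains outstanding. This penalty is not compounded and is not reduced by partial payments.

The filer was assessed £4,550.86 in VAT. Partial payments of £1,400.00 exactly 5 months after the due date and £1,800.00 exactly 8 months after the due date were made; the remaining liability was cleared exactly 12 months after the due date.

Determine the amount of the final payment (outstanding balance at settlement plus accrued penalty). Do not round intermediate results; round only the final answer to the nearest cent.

Monthly rate = 4.8% ÷ 12 = 0.4%
Balance at month 5: £4,550.8600 × (1 + 0.004)^5 = £4,642.6083…
After £1,400.00 payment: £4,642.6083… − £1,400.00 = £3,242.6083…
Balance at month 8: £3,242.6083… × (1 + 0.004)^3 = £3,281.6754…
After £1,800.00 payment: £3,281.6754… − £1,800.00 = £1,481.6754…
Balance at month 12: £1,481.6754… × (1 + 0.004)^4 = £1,505.5248…
Penalty: 12 × 0.75% × £4,550.86 = £409.58…
Final settlement = outstanding balance + penalty = £1,505.5248… + £409.58… = £1,915.10

£1,915.10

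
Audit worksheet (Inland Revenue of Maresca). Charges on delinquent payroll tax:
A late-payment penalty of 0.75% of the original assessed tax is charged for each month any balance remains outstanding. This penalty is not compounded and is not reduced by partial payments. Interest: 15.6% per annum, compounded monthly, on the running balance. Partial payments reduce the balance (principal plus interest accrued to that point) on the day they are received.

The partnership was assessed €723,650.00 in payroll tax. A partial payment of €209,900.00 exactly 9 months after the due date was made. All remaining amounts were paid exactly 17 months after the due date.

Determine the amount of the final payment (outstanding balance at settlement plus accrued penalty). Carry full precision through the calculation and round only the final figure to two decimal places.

€760,857.30

Monthly rate = 15.6% ÷ 12 = 1.3%
Balance at month 9: €723,650.0000 × (1 + 0.013)^9 = €812,855.9231…
After €209,900.00 payment: €812,855.9231… − €209,900.00 = €602,955.9231…
Balance at month 17: €602,955.9231… × (1 + 0.013)^8 = €668,591.9275…
Penalty: 17 × 0.75% × €723,650.00 = €92,265.38…
Final settlement = outstanding balance + penalty = €668,591.9275… + €92,265.38… = €760,857.30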